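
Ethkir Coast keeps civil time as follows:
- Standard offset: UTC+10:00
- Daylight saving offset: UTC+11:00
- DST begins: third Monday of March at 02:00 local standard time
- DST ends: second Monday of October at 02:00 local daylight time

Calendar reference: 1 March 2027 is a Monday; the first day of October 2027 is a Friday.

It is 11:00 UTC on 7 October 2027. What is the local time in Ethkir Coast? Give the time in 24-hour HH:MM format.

22:00

1 March 2027 is a Monday, so the first Monday is March 1 and the third is March 15.
1 October 2027 is a Friday, so the first Monday is October 4 and the second is October 11.
At the standard offset (UTC+10:00), 11:00 UTC + 10h = 21:00 Ethkir Coast standard time.
The standard-time date in Ethkir Coast, 7 October 2027, lies within the daylight-saving period (15 March – 11 October), so Ethkir Coast is on daylight time, UTC+11:00.
11:00 UTC + 11h = 22:00 local.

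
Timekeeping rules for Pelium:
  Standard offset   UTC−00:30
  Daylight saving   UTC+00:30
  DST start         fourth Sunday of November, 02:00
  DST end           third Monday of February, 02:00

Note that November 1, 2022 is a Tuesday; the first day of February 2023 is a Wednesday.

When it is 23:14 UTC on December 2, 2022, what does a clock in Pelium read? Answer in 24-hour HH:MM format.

23:44

1 November 2022 is a Tuesday, so the first Sunday is November 6 and the fourth is November 27.
1 February 2023 is a Wednesday, so the first Monday is February 6 and the third is February 20.
At the standard offset (UTC−00:30), 23:14 UTC − 0h30m = 22:44 Pelium standard time.
The standard-time date in Pelium, December 2, 2022, falls between 27 November 2022 and 20 February 2023, so daylight saving is in effect and Pelium is at UTC+00:30.
23:14 UTC + 0h30m = 23:44 local.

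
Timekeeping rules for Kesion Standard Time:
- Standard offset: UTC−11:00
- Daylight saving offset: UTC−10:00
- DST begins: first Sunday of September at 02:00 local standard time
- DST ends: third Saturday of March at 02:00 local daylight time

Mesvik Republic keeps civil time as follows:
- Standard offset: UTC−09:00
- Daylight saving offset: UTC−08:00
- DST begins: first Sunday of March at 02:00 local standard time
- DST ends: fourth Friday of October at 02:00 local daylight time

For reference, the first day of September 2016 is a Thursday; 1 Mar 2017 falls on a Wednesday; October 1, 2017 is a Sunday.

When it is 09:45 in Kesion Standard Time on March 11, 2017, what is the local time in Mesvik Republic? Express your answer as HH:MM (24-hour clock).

11:45

1 September 2016 is a Thursday, so the first Sunday is September 4.
1 March 2017 is a Wednesday, so the first Saturday is March 4 and the third is March 18.
March 11, 2017 falls between 4 September 2016 and 18 March 2017, so daylight saving is in effect and Kesion Standard Time is at UTC−10:00.
09:45 Kesion Standard Time + 10h = 19:45 UTC.
1 March 2017 is a Wednesday, so the first Sunday is March 5.
1 October 2017 is a Sunday, so the first Friday is October 6 and the fourth is October 27.
At the standard offset (UTC−09:00), 19:45 UTC − 9h = 10:45 Mesvik Republic standard time.
The standard-time date in Mesvik Republic, March 11, 2017, falls between 5 March and 27 October, so daylight saving is in effect and Mesvik Republic is at UTC−08:00.
19:45 UTC − 8h = 11:45 Mesvik Republic.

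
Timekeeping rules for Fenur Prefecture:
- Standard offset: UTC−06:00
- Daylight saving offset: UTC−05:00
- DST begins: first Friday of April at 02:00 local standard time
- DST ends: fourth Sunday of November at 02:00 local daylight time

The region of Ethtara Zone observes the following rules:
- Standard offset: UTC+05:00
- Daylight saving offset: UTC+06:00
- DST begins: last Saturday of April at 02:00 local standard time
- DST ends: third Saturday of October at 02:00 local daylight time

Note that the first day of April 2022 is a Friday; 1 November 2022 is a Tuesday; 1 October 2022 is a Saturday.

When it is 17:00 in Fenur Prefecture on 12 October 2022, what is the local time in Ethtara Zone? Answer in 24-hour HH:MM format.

04:00

1 April 2022 is a Friday, so the first Friday is April 1.
1 November 2022 is a Tuesday, so the first Sunday is November 6 and the fourth is November 27.
Daylight saving runs 1 April – 27 November; 12 October 2022 is inside that window, so Fenur Prefecture is at UTC−05:00.
17:00 Fenur Prefecture + 5h = 22:00 UTC.
1 April 2022 is a Friday, so Saturdays fall on 2, 9, 16, 23, 30; the last is April 30.
1 October 2022 is a Saturday, so the first Saturday is October 1 and the third is October 15.
At the standard offset (UTC+05:00), 22:00 UTC + 5h = 03:00 Ethtara Zone standard time (rolling into the next day, 13 October 2022).
The standard-time date in Ethtara Zone, 13 October 2022, lies within the daylight-saving period (30 April – 15 October), so Ethtara Zone is on daylight time, UTC+06:00.
22:00 UTC + 6h = 04:00 Ethtara Zone (rolling into the next day, 13 October 2022).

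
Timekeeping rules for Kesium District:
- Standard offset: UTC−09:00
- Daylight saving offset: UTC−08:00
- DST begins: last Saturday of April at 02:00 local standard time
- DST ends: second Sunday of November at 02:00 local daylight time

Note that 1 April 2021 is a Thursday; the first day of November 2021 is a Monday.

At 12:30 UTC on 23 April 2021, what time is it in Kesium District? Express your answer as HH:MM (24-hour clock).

03:30

1 April 2021 is a Thursday, so Saturdays fall on 3, 10, 17, 24; the last is April 24.
1 November 2021 is a Monday, so the first Sunday is November 7 and the second is November 14.
At the standard offset (UTC−09:00), 12:30 UTC − 9h = 03:30 Kesium District standard time.
The standard-time date in Kesium District, 23 April 2021, is outside the daylight-saving period (24 April – 14 November), so Kesium District is on standard time, UTC−09:00.
12:30 UTC − 9h = 03:30 local.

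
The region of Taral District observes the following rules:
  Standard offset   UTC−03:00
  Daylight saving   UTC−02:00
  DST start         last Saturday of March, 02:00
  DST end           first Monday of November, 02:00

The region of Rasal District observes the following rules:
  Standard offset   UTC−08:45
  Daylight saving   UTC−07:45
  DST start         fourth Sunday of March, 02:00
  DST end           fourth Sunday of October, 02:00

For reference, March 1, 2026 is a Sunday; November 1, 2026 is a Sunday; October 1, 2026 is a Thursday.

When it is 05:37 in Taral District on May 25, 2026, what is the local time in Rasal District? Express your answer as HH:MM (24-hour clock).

23:52

1 March 2026 is a Sunday, so Saturdays fall on 7, 14, 21, 28; the last is March 28.
1 November 2026 is a Sunday, so the first Monday is November 2.
May 25, 2026 falls between 28 March and 2 November, so daylight saving is in effect and Taral District is at UTC−02:00.
05:37 Taral District + 2h = 07:37 UTC.
1 March 2026 is a Sunday, so the first Sunday is March 1 and the fourth is March 22.
1 October 2026 is a Thursday, so the first Sunday is October 4 and the fourth is October 25.
At the standard offset (UTC−08:45), 07:37 UTC − 8h45m = 22:52 Rasal District standard time (rolling into the previous day, 24 May 2026).
The standard-time date in Rasal District, May 24, 2026, falls between 22 March and 25 October, so daylight saving is in effect and Rasal District is at UTC−07:45.
07:37 UTC − 7h45m = 23:52 Rasal District (rolling into the previous day, 24 May 2026).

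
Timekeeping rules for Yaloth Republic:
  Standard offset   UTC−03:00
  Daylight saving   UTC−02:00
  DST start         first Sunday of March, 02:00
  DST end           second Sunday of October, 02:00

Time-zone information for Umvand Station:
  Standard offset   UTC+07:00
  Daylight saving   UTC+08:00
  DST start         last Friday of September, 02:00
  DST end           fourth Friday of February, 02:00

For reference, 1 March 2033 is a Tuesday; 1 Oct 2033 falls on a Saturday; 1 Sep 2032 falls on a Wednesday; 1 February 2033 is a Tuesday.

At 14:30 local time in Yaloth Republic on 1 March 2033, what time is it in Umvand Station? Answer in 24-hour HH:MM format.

1 March 2033 is a Tuesday, so the first Sunday is March 6.
1 October 2033 is a Saturday, so the first Sunday is October 2 and the second is October 9.
1 March 2033 is outside the daylight-saving period (6 March – 9 October), so Yaloth Republic is on standard time, UTC−03:00.
14:30 Yaloth Republic + 3h = 17:30 UTC.
1 September 2032 is a Wednesday, so Fridays fall on 3, 10, 17, 24; the last is September 24.
1 February 2033 is a Tuesday, so the first Friday is February 4 and the fourth is February 25.
At the standard offset (UTC+07:00), 17:30 UTC + 7h = 00:30 Umvand Station standard time (rolling into the next day, 2 March 2033).
Daylight saving runs 24 September 2032 – 25 February 2033; the standard-time date in Umvand Station, 2 March 2033, is outside that window, so Umvand Station is on standard time at UTC+07:00.
17:30 UTC + 7h = 00:30 Umvand Station (rolling into the next day, 2 March 2033).

00:30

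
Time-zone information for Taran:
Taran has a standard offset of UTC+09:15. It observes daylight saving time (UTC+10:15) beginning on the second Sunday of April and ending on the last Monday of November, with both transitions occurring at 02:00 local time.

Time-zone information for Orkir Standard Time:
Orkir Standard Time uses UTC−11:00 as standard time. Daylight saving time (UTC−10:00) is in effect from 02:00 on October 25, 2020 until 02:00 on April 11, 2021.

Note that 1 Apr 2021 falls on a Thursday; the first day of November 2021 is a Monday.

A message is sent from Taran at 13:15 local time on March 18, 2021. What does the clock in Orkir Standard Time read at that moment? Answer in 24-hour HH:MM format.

18:00

1 April 2021 is a Thursday, so the first Sunday is April 4 and the second is April 11.
1 November 2021 is a Monday, so Mondays fall on 1, 8, 15, 22, 29; the last is November 29.
Daylight saving runs 11 April – 29 November; March 18, 2021 is outside that window, so Taran is on standard time at UTC+09:15.
13:15 Taran − 9h15m = 04:00 UTC.
At the standard offset (UTC−11:00), 04:00 UTC − 11h = 17:00 Orkir Standard Time standard time (rolling into the previous day, 17 March 2021).
The standard-time date in Orkir Standard Time, March 17, 2021, falls between 25 October 2020 and 11 April 2021, so daylight saving is in effect and Orkir Standard Time is at UTC−10:00.
04:00 UTC − 10h = 18:00 Orkir Standard Time (rolling into the previous day, 17 March 2021).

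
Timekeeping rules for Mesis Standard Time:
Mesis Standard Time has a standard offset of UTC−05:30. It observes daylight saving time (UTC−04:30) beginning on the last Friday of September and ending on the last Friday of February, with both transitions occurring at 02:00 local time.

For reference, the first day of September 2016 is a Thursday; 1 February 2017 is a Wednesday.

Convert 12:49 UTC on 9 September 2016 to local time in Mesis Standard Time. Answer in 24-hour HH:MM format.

07:19

1 September 2016 is a Thursday, so Fridays fall on 2, 9, 16, 23, 30; the last is September 30.
1 February 2017 is a Wednesday, so Fridays fall on 3, 10, 17, 24; the last is February 24.
At the standard offset (UTC−05:30), 12:49 UTC − 5h30m = 07:19 Mesis Standard Time standard time.
The standard-time date in Mesis Standard Time, 9 September 2016, does not fall between 30 September 2016 and 24 February 2017, so daylight saving is not in effect and Mesis Standard Time is at UTC−05:30.
12:49 UTC − 5h30m = 07:19 local.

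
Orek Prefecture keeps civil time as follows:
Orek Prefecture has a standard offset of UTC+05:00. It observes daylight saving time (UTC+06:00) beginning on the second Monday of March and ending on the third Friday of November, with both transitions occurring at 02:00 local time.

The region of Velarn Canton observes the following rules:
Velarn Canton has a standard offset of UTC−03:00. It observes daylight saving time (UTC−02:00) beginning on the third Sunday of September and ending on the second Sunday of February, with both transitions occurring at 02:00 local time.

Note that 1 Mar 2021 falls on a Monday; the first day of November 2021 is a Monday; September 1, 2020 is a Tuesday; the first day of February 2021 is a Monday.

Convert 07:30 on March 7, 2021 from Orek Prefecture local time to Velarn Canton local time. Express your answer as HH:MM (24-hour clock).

1 March 2021 is a Monday, so the first Monday is March 1 and the second is March 8.
1 November 2021 is a Monday, so the first Friday is November 5 and the third is November 19.
Daylight saving runs 8 March – 19 November; March 7, 2021 is outside that window, so Orek Prefecture is on standard time at UTC+05:00.
07:30 Orek Prefecture − 5h = 02:30 UTC.
1 September 2020 is a Tuesday, so the first Sunday is September 6 and the third is September 20.
1 February 2021 is a Monday, so the first Sunday is February 7 and the second is February 14.
At the standard offset (UTC−03:00), 02:30 UTC − 3h = 23:30 Velarn Canton standard time (rolling into the previous day, 6 March 2021).
Daylight saving runs 20 September 2020 – 14 February 2021; the standard-time date in Velarn Canton, March 6, 2021, is outside that window, so Velarn Canton is on standard time at UTC−03:00.
02:30 UTC − 3h = 23:30 Velarn Canton (rolling into the previous day, 6 March 2021).

23:30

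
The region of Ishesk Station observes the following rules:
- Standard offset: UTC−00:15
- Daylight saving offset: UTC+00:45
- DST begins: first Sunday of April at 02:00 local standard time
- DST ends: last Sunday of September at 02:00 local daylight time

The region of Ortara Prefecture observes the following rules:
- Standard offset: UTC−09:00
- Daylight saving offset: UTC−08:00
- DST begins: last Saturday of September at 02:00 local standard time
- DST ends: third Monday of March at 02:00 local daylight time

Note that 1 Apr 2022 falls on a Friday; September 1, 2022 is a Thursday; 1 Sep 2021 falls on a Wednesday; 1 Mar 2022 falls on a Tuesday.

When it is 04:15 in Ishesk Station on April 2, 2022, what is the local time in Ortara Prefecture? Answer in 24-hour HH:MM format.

1 April 2022 is a Friday, so the first Sunday is April 3.
1 September 2022 is a Thursday, so Sundays fall on 4, 11, 18, 25; the last is September 25.
April 2, 2022 does not fall between 3 April and 25 September, so daylight saving is not in effect and Ishesk Station is at UTC−00:15.
04:15 Ishesk Station + 0h15m = 04:30 UTC.
1 September 2021 is a Wednesday, so Saturdays fall on 4, 11, 18, 25; the last is September 25.
1 March 2022 is a Tuesday, so the first Monday is March 7 and the third is March 21.
At the standard offset (UTC−09:00), 04:30 UTC − 9h = 19:30 Ortara Prefecture standard time (rolling into the previous day, 1 April 2022).
The standard-time date in Ortara Prefecture, April 1, 2022, does not fall between 25 September 2021 and 21 March 2022, so daylight saving is not in effect and Ortara Prefecture is at UTC−09:00.
04:30 UTC − 9h = 19:30 Ortara Prefecture (rolling into the previous day, 1 April 2022).

19:30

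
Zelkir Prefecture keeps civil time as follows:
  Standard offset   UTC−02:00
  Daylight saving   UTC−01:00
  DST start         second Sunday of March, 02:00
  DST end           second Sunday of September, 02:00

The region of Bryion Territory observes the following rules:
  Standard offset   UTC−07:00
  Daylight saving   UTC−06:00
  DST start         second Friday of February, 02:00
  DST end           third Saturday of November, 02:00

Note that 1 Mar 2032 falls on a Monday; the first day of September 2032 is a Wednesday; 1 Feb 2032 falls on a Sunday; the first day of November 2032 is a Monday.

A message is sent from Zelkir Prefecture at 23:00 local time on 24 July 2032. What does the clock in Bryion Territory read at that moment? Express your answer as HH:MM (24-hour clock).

18:00

1 March 2032 is a Monday, so the first Sunday is March 7 and the second is March 14.
1 September 2032 is a Wednesday, so the first Sunday is September 5 and the second is September 12.
Daylight saving runs 14 March – 12 September; 24 July 2032 is inside that window, so Zelkir Prefecture is at UTC−01:00.
23:00 Zelkir Prefecture + 1h = 00:00 UTC (rolling into the next day, 25 July 2032).
1 February 2032 is a Sunday, so the first Friday is February 6 and the second is February 13.
1 November 2032 is a Monday, so the first Saturday is November 6 and the third is November 20.
At the standard offset (UTC−07:00), 00:00 UTC − 7h = 17:00 Bryion Territory standard time (rolling into the previous day, 24 July 2032).
The standard-time date in Bryion Territory, 24 July 2032, lies within the daylight-saving period (13 February – 20 November), so Bryion Territory is on daylight time, UTC−06:00.
00:00 UTC − 6h = 18:00 Bryion Territory (rolling into the previous day, 24 July 2032).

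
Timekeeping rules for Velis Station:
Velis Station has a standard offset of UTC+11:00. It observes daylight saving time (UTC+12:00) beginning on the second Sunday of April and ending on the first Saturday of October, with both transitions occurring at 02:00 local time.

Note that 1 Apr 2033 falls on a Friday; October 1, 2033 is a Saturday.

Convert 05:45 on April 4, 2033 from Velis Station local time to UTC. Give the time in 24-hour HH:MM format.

18:45

1 April 2033 is a Friday, so the first Sunday is April 3 and the second is April 10.
1 October 2033 is a Saturday, so the first Saturday is October 1.
April 4, 2033 is outside the daylight-saving period (10 April – 1 October), so Velis Station is on standard time, UTC+11:00.
05:45 local − 11h = 18:45 UTC (rolling into the previous day, 3 April 2033).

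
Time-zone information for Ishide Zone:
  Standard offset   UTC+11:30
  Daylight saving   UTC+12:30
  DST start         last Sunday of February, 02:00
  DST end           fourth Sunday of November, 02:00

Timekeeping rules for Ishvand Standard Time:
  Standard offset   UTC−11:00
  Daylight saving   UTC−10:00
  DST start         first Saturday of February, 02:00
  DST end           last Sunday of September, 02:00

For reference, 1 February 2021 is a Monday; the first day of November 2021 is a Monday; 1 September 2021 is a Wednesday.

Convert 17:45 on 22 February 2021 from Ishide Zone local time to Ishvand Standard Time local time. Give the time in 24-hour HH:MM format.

20:15

1 February 2021 is a Monday, so Sundays fall on 7, 14, 21, 28; the last is February 28.
1 November 2021 is a Monday, so the first Sunday is November 7 and the fourth is November 28.
22 February 2021 is outside the daylight-saving period (28 February – 28 November), so Ishide Zone is on standard time, UTC+11:30.
17:45 Ishide Zone − 11h30m = 06:15 UTC.
1 February 2021 is a Monday, so the first Saturday is February 6.
1 September 2021 is a Wednesday, so Sundays fall on 5, 12, 19, 26; the last is September 26.
At the standard offset (UTC−11:00), 06:15 UTC − 11h = 19:15 Ishvand Standard Time standard time (rolling into the previous day, 21 February 2021).
Daylight saving runs 6 February – 26 September; the standard-time date in Ishvand Standard Time, 21 February 2021, is inside that window, so Ishvand Standard Time is at UTC−10:00.
06:15 UTC − 10h = 20:15 Ishvand Standard Time (rolling into the previous day, 21 February 2021).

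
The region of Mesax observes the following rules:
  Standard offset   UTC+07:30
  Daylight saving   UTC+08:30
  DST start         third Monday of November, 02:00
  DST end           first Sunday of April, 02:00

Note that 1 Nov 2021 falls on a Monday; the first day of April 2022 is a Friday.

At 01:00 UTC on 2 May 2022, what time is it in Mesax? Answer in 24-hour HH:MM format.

08:30

1 November 2021 is a Monday, so the first Monday is November 1 and the third is November 15.
1 April 2022 is a Friday, so the first Sunday is April 3.
At the standard offset (UTC+07:30), 01:00 UTC + 7h30m = 08:30 Mesax standard time.
The standard-time date in Mesax, 2 May 2022, is outside the daylight-saving period (15 November 2021 – 3 April 2022), so Mesax is on standard time, UTC+07:30.
01:00 UTC + 7h30m = 08:30 local.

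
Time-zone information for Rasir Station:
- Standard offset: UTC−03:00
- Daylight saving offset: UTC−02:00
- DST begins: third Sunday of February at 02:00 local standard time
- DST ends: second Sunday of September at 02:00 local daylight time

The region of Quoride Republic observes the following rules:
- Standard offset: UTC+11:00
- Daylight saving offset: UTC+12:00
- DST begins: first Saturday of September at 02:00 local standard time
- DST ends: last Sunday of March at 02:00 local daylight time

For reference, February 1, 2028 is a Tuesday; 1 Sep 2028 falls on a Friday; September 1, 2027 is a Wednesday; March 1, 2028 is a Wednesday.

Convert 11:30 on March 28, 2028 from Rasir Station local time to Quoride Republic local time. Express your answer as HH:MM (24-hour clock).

00:30

1 February 2028 is a Tuesday, so the first Sunday is February 6 and the third is February 20.
1 September 2028 is a Friday, so the first Sunday is September 3 and the second is September 10.
March 28, 2028 falls between 20 February and 10 September, so daylight saving is in effect and Rasir Station is at UTC−02:00.
11:30 Rasir Station + 2h = 13:30 UTC.
1 September 2027 is a Wednesday, so the first Saturday is September 4.
1 March 2028 is a Wednesday, so Sundays fall on 5, 12, 19, 26; the last is March 26.
At the standard offset (UTC+11:00), 13:30 UTC + 11h = 00:30 Quoride Republic standard time (rolling into the next day, 29 March 2028).
Daylight saving runs 4 September 2027 – 26 March 2028; the standard-time date in Quoride Republic, March 29, 2028, is outside that window, so Quoride Republic is on standard time at UTC+11:00.
13:30 UTC + 11h = 00:30 Quoride Republic (rolling into the next day, 29 March 2028).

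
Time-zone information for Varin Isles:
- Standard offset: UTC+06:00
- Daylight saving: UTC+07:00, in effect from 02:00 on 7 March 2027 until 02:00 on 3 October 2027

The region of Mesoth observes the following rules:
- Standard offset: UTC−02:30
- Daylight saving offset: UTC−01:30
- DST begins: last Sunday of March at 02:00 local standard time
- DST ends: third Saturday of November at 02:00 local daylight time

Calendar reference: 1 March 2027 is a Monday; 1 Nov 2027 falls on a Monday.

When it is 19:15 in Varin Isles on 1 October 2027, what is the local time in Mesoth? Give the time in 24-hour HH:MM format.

10:45

Daylight saving runs 7 March – 3 October; 1 October 2027 is inside that window, so Varin Isles is at UTC+07:00.
19:15 Varin Isles − 7h = 12:15 UTC.
1 March 2027 is a Monday, so Sundays fall on 7, 14, 21, 28; the last is March 28.
1 November 2027 is a Monday, so the first Saturday is November 6 and the third is November 20.
At the standard offset (UTC−02:30), 12:15 UTC − 2h30m = 09:45 Mesoth standard time.
The standard-time date in Mesoth, 1 October 2027, falls between 28 March and 20 November, so daylight saving is in effect and Mesoth is at UTC−01:30.
12:15 UTC − 1h30m = 10:45 Mesoth.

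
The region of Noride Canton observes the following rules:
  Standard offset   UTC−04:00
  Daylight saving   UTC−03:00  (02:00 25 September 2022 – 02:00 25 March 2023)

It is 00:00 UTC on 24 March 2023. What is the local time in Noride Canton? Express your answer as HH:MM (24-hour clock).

At the standard offset (UTC−04:00), 00:00 UTC − 4h = 20:00 Noride Canton standard time (rolling into the previous day, 23 March 2023).
The standard-time date in Noride Canton, 23 March 2023, falls between 25 September 2022 and 25 March 2023, so daylight saving is in effect and Noride Canton is at UTC−03:00.
00:00 UTC − 3h = 21:00 local (rolling into the previous day, 23 March 2023).

21:00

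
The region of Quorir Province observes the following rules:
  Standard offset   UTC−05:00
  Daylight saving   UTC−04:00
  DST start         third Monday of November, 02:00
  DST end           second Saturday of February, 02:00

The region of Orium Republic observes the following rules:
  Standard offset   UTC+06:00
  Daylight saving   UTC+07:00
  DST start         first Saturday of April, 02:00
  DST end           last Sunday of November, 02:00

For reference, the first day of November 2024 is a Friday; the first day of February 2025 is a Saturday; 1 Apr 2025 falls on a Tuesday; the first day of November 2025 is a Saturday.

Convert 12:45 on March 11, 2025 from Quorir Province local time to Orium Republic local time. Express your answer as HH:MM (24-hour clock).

1 November 2024 is a Friday, so the first Monday is November 4 and the third is November 18.
1 February 2025 is a Saturday, so the first Saturday is February 1 and the second is February 8.
Daylight saving runs 18 November 2024 – 8 February 2025; March 11, 2025 is outside that window, so Quorir Province is on standard time at UTC−05:00.
12:45 Quorir Province + 5h = 17:45 UTC.
1 April 2025 is a Tuesday, so the first Saturday is April 5.
1 November 2025 is a Saturday, so Sundays fall on 2, 9, 16, 23, 30; the last is November 30.
At the standard offset (UTC+06:00), 17:45 UTC + 6h = 23:45 Orium Republic standard time.
The standard-time date in Orium Republic, March 11, 2025, is outside the daylight-saving period (5 April – 30 November), so Orium Republic is on standard time, UTC+06:00.
17:45 UTC + 6h = 23:45 Orium Republic.

23:45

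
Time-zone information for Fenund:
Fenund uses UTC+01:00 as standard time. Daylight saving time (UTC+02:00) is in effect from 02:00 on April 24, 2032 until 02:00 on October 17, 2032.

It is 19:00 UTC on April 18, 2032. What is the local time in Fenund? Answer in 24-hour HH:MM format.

20:00

At the standard offset (UTC+01:00), 19:00 UTC + 1h = 20:00 Fenund standard time.
Daylight saving runs 24 April – 17 October; the standard-time date in Fenund, April 18, 2032, is outside that window, so Fenund is on standard time at UTC+01:00.
19:00 UTC + 1h = 20:00 local.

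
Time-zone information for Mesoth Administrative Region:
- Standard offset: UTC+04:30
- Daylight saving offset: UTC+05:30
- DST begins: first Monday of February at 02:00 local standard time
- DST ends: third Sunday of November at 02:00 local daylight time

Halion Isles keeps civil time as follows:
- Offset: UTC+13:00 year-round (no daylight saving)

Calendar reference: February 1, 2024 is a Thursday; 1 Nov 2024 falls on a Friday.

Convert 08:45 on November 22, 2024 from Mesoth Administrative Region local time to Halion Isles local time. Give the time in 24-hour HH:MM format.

17:15

1 February 2024 is a Thursday, so the first Monday is February 5.
1 November 2024 is a Friday, so the first Sunday is November 3 and the third is November 17.
Daylight saving runs 5 February – 17 November; November 22, 2024 is outside that window, so Mesoth Administrative Region is on standard time at UTC+04:30.
08:45 Mesoth Administrative Region − 4h30m = 04:15 UTC.
Halion Isles stays on UTC+13:00 all year.
04:15 UTC + 13h = 17:15 Halion Isles.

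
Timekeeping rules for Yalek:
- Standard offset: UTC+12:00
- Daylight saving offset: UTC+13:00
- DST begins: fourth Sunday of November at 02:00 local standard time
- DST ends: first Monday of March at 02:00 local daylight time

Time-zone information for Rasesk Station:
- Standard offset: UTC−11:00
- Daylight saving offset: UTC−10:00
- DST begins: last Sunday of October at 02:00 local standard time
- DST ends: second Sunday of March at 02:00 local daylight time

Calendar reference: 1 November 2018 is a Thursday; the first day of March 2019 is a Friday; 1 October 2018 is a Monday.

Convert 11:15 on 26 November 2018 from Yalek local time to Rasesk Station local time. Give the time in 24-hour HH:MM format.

12:15

1 November 2018 is a Thursday, so the first Sunday is November 4 and the fourth is November 25.
1 March 2019 is a Friday, so the first Monday is March 4.
26 November 2018 lies within the daylight-saving period (25 November 2018 – 4 March 2019), so Yalek is on daylight time, UTC+13:00.
11:15 Yalek − 13h = 22:15 UTC (rolling into the previous day, 25 November 2018).
1 October 2018 is a Monday, so Sundays fall on 7, 14, 21, 28; the last is October 28.
1 March 2019 is a Friday, so the first Sunday is March 3 and the second is March 10.
At the standard offset (UTC−11:00), 22:15 UTC − 11h = 11:15 Rasesk Station standard time.
The standard-time date in Rasesk Station, 25 November 2018, falls between 28 October 2018 and 10 March 2019, so daylight saving is in effect and Rasesk Station is at UTC−10:00.
22:15 UTC − 10h = 12:15 Rasesk Station.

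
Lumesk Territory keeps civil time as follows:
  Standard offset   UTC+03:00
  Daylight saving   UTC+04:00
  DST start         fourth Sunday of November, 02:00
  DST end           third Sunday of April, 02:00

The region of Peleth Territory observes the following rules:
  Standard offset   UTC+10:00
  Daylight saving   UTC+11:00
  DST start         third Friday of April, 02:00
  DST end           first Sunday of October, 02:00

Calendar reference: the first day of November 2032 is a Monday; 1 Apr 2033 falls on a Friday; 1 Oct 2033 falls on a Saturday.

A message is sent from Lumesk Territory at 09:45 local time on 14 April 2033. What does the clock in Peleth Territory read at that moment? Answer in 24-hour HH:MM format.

15:45

1 November 2032 is a Monday, so the first Sunday is November 7 and the fourth is November 28.
1 April 2033 is a Friday, so the first Sunday is April 3 and the third is April 17.
Daylight saving runs 28 November 2032 – 17 April 2033; 14 April 2033 is inside that window, so Lumesk Territory is at UTC+04:00.
09:45 Lumesk Territory − 4h = 05:45 UTC.
1 April 2033 is a Friday, so the first Friday is April 1 and the third is April 15.
1 October 2033 is a Saturday, so the first Sunday is October 2.
At the standard offset (UTC+10:00), 05:45 UTC + 10h = 15:45 Peleth Territory standard time.
The standard-time date in Peleth Territory, 14 April 2033, does not fall between 15 April and 2 October, so daylight saving is not in effect and Peleth Territory is at UTC+10:00.
05:45 UTC + 10h = 15:45 Peleth Territory.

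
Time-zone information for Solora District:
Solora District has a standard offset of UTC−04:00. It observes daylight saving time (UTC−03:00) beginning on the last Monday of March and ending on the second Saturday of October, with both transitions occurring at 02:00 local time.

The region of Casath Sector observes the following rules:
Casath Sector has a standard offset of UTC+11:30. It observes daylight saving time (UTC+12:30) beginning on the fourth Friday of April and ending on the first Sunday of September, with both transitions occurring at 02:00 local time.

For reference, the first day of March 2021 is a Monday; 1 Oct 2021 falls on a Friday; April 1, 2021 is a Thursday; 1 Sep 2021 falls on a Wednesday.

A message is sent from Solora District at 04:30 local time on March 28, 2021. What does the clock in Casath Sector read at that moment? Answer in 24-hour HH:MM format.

1 March 2021 is a Monday, so Mondays fall on 1, 8, 15, 22, 29; the last is March 29.
1 October 2021 is a Friday, so the first Saturday is October 2 and the second is October 9.
Daylight saving runs 29 March – 9 October; March 28, 2021 is outside that window, so Solora District is on standard time at UTC−04:00.
04:30 Solora District + 4h = 08:30 UTC.
1 April 2021 is a Thursday, so the first Friday is April 2 and the fourth is April 23.
1 September 2021 is a Wednesday, so the first Sunday is September 5.
At the standard offset (UTC+11:30), 08:30 UTC + 11h30m = 20:00 Casath Sector standard time.
The standard-time date in Casath Sector, March 28, 2021, is outside the daylight-saving period (23 April – 5 September), so Casath Sector is on standard time, UTC+11:30.
08:30 UTC + 11h30m = 20:00 Casath Sector.

20:00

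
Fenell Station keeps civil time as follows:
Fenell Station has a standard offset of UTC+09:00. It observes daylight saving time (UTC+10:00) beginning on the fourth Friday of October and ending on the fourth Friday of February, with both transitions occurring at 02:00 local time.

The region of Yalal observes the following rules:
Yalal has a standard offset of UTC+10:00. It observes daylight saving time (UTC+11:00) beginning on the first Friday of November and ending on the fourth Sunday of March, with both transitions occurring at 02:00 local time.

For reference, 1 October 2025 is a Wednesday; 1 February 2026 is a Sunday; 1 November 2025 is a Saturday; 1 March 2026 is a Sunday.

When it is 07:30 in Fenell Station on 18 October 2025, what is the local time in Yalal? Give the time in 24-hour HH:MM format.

1 October 2025 is a Wednesday, so the first Friday is October 3 and the fourth is October 24.
1 February 2026 is a Sunday, so the first Friday is February 6 and the fourth is February 27.
18 October 2025 does not fall between 24 October 2025 and 27 February 2026, so daylight saving is not in effect and Fenell Station is at UTC+09:00.
07:30 Fenell Station − 9h = 22:30 UTC (rolling into the previous day, 17 October 2025).
1 November 2025 is a Saturday, so the first Friday is November 7.
1 March 2026 is a Sunday, so the first Sunday is March 1 and the fourth is March 22.
At the standard offset (UTC+10:00), 22:30 UTC + 10h = 08:30 Yalal standard time (rolling into the next day, 18 October 2025).
The standard-time date in Yalal, 18 October 2025, does not fall between 7 November 2025 and 22 March 2026, so daylight saving is not in effect and Yalal is at UTC+10:00.
22:30 UTC + 10h = 08:30 Yalal (rolling into the next day, 18 October 2025).

08:30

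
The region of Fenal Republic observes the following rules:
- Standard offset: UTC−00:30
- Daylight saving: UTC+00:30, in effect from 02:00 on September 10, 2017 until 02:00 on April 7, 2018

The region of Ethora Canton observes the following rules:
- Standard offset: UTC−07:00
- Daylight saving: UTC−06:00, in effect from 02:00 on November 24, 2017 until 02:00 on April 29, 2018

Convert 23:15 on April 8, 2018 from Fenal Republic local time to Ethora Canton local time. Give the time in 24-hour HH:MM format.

April 8, 2018 does not fall between 10 September 2017 and 7 April 2018, so daylight saving is not in effect and Fenal Republic is at UTC−00:30.
23:15 Fenal Republic + 0h30m = 23:45 UTC.
At the standard offset (UTC−07:00), 23:45 UTC − 7h = 16:45 Ethora Canton standard time.
The standard-time date in Ethora Canton, April 8, 2018, lies within the daylight-saving period (24 November 2017 – 29 April 2018), so Ethora Canton is on daylight time, UTC−06:00.
23:45 UTC − 6h = 17:45 Ethora Canton.

17:45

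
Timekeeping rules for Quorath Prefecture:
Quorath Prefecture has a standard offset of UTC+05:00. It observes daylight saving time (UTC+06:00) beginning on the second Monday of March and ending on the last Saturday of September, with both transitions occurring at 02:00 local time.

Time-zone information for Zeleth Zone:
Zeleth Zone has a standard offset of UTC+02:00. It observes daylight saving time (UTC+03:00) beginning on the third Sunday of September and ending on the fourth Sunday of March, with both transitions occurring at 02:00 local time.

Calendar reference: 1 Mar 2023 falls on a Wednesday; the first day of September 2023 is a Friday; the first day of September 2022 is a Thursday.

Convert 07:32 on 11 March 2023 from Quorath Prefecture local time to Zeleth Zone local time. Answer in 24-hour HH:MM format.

1 March 2023 is a Wednesday, so the first Monday is March 6 and the second is March 13.
1 September 2023 is a Friday, so Saturdays fall on 2, 9, 16, 23, 30; the last is September 30.
11 March 2023 is outside the daylight-saving period (13 March – 30 September), so Quorath Prefecture is on standard time, UTC+05:00.
07:32 Quorath Prefecture − 5h = 02:32 UTC.
1 September 2022 is a Thursday, so the first Sunday is September 4 and the third is September 18.
1 March 2023 is a Wednesday, so the first Sunday is March 5 and the fourth is March 26.
At the standard offset (UTC+02:00), 02:32 UTC + 2h = 04:32 Zeleth Zone standard time.
The standard-time date in Zeleth Zone, 11 March 2023, falls between 18 September 2022 and 26 March 2023, so daylight saving is in effect and Zeleth Zone is at UTC+03:00.
02:32 UTC + 3h = 05:32 Zeleth Zone.

05:32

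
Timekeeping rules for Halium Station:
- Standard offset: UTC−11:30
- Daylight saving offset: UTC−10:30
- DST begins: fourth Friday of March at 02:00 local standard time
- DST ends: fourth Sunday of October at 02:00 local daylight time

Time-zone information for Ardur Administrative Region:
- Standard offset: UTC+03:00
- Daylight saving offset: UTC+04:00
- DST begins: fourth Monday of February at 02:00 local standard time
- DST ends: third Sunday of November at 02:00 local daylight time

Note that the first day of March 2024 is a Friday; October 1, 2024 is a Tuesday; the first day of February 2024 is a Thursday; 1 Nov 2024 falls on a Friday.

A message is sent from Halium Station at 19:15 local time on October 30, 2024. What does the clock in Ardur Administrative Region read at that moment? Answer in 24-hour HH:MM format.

1 March 2024 is a Friday, so the first Friday is March 1 and the fourth is March 22.
1 October 2024 is a Tuesday, so the first Sunday is October 6 and the fourth is October 27.
Daylight saving runs 22 March – 27 October; October 30, 2024 is outside that window, so Halium Station is on standard time at UTC−11:30.
19:15 Halium Station + 11h30m = 06:45 UTC (rolling into the next day, 31 October 2024).
1 February 2024 is a Thursday, so the first Monday is February 5 and the fourth is February 26.
1 November 2024 is a Friday, so the first Sunday is November 3 and the third is November 17.
At the standard offset (UTC+03:00), 06:45 UTC + 3h = 09:45 Ardur Administrative Region standard time.
Daylight saving runs 26 February – 17 November; the standard-time date in Ardur Administrative Region, October 31, 2024, is inside that window, so Ardur Administrative Region is at UTC+04:00.
06:45 UTC + 4h = 10:45 Ardur Administrative Region.

10:45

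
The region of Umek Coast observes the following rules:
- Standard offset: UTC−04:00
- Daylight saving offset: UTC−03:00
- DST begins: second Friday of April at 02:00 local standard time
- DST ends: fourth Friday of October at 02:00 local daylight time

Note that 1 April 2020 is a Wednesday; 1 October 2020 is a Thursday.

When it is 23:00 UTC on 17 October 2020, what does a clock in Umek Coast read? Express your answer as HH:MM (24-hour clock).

20:00

1 April 2020 is a Wednesday, so the first Friday is April 3 and the second is April 10.
1 October 2020 is a Thursday, so the first Friday is October 2 and the fourth is October 23.
At the standard offset (UTC−04:00), 23:00 UTC − 4h = 19:00 Umek Coast standard time.
The standard-time date in Umek Coast, 17 October 2020, falls between 10 April and 23 October, so daylight saving is in effect and Umek Coast is at UTC−03:00.
23:00 UTC − 3h = 20:00 local.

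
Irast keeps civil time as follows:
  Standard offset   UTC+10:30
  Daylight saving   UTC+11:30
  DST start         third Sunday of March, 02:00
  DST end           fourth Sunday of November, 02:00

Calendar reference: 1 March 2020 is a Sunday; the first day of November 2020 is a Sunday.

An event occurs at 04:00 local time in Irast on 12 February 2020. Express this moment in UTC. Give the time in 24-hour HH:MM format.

1 March 2020 is a Sunday, so the first Sunday is March 1 and the third is March 15.
1 November 2020 is a Sunday, so the first Sunday is November 1 and the fourth is November 22.
12 February 2020 does not fall between 15 March and 22 November, so daylight saving is not in effect and Irast is at UTC+10:30.
04:00 local − 10h30m = 17:30 UTC (rolling into the previous day, 11 February 2020).

17:30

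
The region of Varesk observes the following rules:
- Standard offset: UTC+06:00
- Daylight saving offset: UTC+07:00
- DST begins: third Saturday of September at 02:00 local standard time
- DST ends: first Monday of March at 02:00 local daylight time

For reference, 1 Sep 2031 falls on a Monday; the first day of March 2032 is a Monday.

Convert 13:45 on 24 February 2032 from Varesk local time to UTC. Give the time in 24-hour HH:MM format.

06:45

1 September 2031 is a Monday, so the first Saturday is September 6 and the third is September 20.
1 March 2032 is a Monday, so the first Monday is March 1.
Daylight saving runs 20 September 2031 – 1 March 2032; 24 February 2032 is inside that window, so Varesk is at UTC+07:00.
13:45 local − 7h = 06:45 UTC.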